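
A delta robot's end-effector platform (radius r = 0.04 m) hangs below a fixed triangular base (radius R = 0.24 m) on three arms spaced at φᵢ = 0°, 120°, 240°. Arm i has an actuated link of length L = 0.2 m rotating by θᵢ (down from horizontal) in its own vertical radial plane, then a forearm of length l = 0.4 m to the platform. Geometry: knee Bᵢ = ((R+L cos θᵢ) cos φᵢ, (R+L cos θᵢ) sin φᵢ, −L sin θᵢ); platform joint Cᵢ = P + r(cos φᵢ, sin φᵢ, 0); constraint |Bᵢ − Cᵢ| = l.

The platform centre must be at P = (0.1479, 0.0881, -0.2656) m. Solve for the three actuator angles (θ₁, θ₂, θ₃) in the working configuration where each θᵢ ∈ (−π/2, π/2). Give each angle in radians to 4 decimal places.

arm 1 (φ=0.0°): x'=0.1479, y'=0.0881
  A cos θ + B sin θ = C:  0.0521·cos θ + -0.2656·sin θ = 0.0975
  θ1 = atan2(B,A) + arccos(C/0.2707) = -0.1746
arm 2 (φ=120.0°): x'=0.0023, y'=-0.1721
  A=0.1977, B=-0.2656, C=(l²−L²−A²−y'²−z²)/(2L)=-0.0481
  θ2 = atan2(B,A) + arccos(C/0.3311) = 0.7856
arm 3 (φ=240.0°): x'=-0.1502, y'=0.0840
  e−x'=0.3502;  (l²−L²−(e−x')²−y'²−z²)/2L = -0.2007
  γ=atan2(-0.2656,0.3502)=-0.6488;  ψ=arccos(-0.4566)=2.0449;  θ3=γ+ψ≈1.3961

θ₁ = -0.1746, θ₂ = 0.7856, θ₃ = 1.3961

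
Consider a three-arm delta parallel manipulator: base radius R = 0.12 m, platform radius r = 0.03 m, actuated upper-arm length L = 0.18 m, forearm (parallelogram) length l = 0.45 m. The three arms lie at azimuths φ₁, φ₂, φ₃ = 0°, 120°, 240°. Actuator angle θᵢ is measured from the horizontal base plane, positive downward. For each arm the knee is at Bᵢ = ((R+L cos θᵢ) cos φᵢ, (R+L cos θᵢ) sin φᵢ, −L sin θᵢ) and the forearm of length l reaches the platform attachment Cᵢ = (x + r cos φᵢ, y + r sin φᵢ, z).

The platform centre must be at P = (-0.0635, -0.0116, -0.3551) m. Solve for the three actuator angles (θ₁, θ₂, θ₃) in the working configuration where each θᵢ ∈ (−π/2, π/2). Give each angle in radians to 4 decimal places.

arm 1 (φ=0.0°): x'=-0.0635, y'=-0.0116
  A cos θ + B sin θ = C:  0.1535·cos θ + -0.3551·sin θ = 0.0564
  √(A²+B²)=0.3869;  θ1 = -1.1628+1.4245 ≈ 0.2617
φ2=120.0° → target in arm frame (0.0217, 0.0608)
  e−x'=0.0683;  (l²−L²−(e−x')²−y'²−z²)/2L = 0.0990
  √(A²+B²)=0.3616;  θ2 = -1.3808+1.2934 ≈ -0.0873
rotate P by −φ3: (0.0418, -0.0492, -0.3551)
  A cos θ + B sin θ = C:  0.0482·cos θ + -0.3551·sin θ = 0.1091
  √(A²+B²)=0.3584;  θ3 = -1.4359+1.2616 ≈ -0.1743

θ₁ = 0.2617, θ₂ = -0.0873, θ₃ = -0.1743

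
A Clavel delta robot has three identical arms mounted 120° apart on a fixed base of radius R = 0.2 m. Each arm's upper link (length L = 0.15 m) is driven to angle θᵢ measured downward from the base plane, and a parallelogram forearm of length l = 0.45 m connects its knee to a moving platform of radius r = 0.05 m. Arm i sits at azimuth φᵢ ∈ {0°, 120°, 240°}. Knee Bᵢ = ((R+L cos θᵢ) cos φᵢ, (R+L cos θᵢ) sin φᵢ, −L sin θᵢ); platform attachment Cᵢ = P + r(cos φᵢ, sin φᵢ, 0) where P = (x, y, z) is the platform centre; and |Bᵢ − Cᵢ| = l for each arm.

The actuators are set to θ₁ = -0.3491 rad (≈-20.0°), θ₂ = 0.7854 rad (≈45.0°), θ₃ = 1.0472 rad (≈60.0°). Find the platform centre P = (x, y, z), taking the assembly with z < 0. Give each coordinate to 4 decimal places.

(0.1770, 0.0397, -0.3822)

O1 = (0.2910·cos0.0°, 0.2910·sin0.0°, 0.0513) = (0.2910, 0.0000, 0.0513)
φ2=120.0°: virtual centre (-0.1280, 0.2218, -0.1061), radius l
O3 = (0.2250·cos240.0°, 0.2250·sin240.0°, -0.1299) = (-0.1125, -0.1949, -0.1299)
subtract pairs → two planes through P
linear system: -0.8380x+0.4435y = -0.0105−-0.3147z; -0.8069x+-0.3897y = -0.0198−-0.3624z
Cramer: x(z) = 0.0188-0.4141z;  y(z) = 0.0119-0.0727z
sphere 1 gives Az²+Bz+C=0 with A=1.1767, B=0.1210, C=-0.1256;  B²−4AC=0.6061;  roots -0.3822, 0.2794;  negative root z = -0.3822
x = 0.1770, y = 0.0397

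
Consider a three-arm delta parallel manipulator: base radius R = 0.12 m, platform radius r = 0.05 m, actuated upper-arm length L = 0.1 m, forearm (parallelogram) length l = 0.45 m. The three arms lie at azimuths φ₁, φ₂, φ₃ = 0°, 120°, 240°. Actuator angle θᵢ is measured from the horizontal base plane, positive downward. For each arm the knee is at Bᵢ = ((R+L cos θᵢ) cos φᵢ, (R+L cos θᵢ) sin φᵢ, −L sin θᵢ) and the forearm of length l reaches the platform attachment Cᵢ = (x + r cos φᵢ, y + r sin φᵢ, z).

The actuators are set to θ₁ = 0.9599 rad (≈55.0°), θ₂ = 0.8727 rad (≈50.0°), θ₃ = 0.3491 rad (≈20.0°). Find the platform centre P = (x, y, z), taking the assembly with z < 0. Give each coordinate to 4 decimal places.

φ1=0.0°: virtual centre (0.1274, 0.0000, -0.0819), radius l
arm 2 at φ=120.0°: ρ2 = 0.1343;  centre 2 = (-0.0671, 0.1163, -0.0766)
φ3=240.0°: virtual centre (-0.0820, -0.1420, -0.0342), radius l
|centre ₂|²−|centre ₁|² = 0.0010;  |centre ₃|²−|centre ₁|² = 0.0051
[-0.3890 0.2326 0.0106]·P = 0.0010;  [-0.4187 -0.2840 0.0954]·P = 0.0051
det = 0.2079;  x = -0.0071+0.1213z,  y = -0.0076+0.1572z
sphere 1 gives Az²+Bz+C=0 with A=1.0394, B=0.1288, C=-0.1777;  B²−4AC=0.7553;  roots -0.4800, 0.3561;  negative root z = -0.4800
x = -0.0653, y = -0.0831

(-0.0653, -0.0831, -0.4800)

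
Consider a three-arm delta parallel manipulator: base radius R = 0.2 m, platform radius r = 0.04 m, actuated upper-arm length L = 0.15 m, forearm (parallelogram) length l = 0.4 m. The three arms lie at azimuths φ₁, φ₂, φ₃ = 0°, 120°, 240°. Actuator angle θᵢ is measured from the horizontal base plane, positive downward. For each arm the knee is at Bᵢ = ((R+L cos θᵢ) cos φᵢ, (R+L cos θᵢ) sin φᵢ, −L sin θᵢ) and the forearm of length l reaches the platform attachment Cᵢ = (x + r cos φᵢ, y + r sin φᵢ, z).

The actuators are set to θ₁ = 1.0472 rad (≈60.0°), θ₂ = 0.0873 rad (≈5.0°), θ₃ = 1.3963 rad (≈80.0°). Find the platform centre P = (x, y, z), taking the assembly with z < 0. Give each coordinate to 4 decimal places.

(-0.0341, 0.1600, -0.3789)

arm 1 at φ=0.0°: ρ1 = 0.2350;  O1 = (0.2350, 0.0000, -0.1299)
arm 2 at φ=120.0°: ρ2 = 0.3094;  O2 = (-0.1547, 0.2680, -0.0131)
arm 3 at φ=240.0°: ρ3 = 0.1860;  O3 = (-0.0930, -0.1611, -0.1477)
|O₂|²−|O₁|² = 0.0238;  |O₃|²−|O₁|² = -0.0157
[-0.7794 0.5359 0.2337]·P = 0.0238;  [-0.6560 -0.3222 -0.0356]·P = -0.0157
Cramer: x(z) = 0.0012+0.0932z;  y(z) = 0.0462-0.3004z
into |P−O₁|² = l²: 1.0989z² + 0.1885z + -0.0863 = 0;  Δ = 0.4150;  z = -0.3789 or 0.2074 → z<0 root = -0.3789
x = -0.0341, y = 0.1600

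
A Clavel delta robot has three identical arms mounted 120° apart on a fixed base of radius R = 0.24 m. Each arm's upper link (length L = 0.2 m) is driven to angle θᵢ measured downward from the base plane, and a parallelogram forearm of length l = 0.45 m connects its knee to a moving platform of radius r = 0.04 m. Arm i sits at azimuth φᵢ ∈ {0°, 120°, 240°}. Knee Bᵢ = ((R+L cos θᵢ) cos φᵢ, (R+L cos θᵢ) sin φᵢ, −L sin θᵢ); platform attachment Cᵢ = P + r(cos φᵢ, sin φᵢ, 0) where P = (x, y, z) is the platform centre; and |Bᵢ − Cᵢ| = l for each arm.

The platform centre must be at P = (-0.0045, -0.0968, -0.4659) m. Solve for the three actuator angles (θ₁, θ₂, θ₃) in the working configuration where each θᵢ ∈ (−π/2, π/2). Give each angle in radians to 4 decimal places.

φ1=0.0° → target in arm frame (-0.0045, -0.0968)
  e−x'=0.2045;  (l²−L²−(e−x')²−y'²−z²)/2L = -0.2644
  θ1 = atan2(B,A) + arccos(C/0.5088) = 0.9600
φ2=120.0° → target in arm frame (-0.0816, 0.0523)
  e−x'=0.2816;  (l²−L²−(e−x')²−y'²−z²)/2L = -0.3415
  γ=atan2(-0.4659,0.2816)=-1.0272;  ψ=arccos(-0.6273)=2.2488;  θ2=γ+ψ≈1.2217
φ3=240.0° → target in arm frame (0.0861, 0.0445)
  e−x'=0.1139;  (l²−L²−(e−x')²−y'²−z²)/2L = -0.1738
  √(A²+B²)=0.4796;  θ3 = -1.3310+1.9416 ≈ 0.6106

θ₁ = 0.9600, θ₂ = 1.2217, θ₃ = 0.6106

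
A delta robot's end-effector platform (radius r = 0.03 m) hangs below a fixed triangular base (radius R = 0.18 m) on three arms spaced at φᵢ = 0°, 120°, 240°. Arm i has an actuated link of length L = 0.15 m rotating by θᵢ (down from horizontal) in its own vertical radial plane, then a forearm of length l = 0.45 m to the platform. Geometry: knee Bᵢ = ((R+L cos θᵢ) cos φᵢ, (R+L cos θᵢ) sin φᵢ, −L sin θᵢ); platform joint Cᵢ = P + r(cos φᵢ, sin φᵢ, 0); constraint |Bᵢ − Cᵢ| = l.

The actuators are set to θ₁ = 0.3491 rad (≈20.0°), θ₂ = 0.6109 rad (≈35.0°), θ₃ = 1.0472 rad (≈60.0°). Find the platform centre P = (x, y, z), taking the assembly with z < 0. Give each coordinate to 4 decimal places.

arm 1 at φ=0.0°: (R−r)+L cos θ1 = 0.2910;  O1 = (0.2910, 0.0000, -0.0513)
O2 = (0.2729·cos120.0°, 0.2729·sin120.0°, -0.0860) = (-0.1364, 0.2363, -0.0860)
O3 = (0.2250·cos240.0°, 0.2250·sin240.0°, -0.1299) = (-0.1125, -0.1949, -0.1299)
eliminate P² terms by subtracting sphere 1 from 2 and 3
plane₁₂: -0.8548x+0.4726y+-0.0695z = -0.0054
det = 0.7145;  x = 0.0160+-0.1419z,  y = 0.0175+-0.1096z
into |P−O₁|² = l²: 1.0321z² + 0.1768z + -0.1240 = 0;  Δ = 0.5431;  z = -0.4426 or 0.2714 → z<0 root = -0.4426
x = 0.0788, y = 0.0661

(0.0788, 0.0661, -0.4426)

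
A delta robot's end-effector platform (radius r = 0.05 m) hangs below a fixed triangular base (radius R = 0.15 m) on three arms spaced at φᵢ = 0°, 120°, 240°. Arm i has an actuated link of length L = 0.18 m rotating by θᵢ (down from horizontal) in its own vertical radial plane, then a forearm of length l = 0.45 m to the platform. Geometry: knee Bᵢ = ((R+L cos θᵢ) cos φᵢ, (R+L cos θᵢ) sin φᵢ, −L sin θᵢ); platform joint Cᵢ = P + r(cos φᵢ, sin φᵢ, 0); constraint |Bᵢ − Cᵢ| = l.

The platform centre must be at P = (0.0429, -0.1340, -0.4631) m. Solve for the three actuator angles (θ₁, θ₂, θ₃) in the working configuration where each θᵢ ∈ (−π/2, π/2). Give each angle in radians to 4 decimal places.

θ₁ = 0.5237, θ₂ = 1.0474, θ₃ = 0.3494

φ1=0.0° → target in arm frame (0.0429, -0.1340)
  A cos θ + B sin θ = C:  0.0571·cos θ + -0.4631·sin θ = -0.1822
  θ1 = atan2(B,A) + arccos(C/0.4666) = 0.5237
φ2=120.0° → target in arm frame (-0.1375, 0.0298)
  A cos θ + B sin θ = C:  0.2375·cos θ + -0.4631·sin θ = -0.2824
  γ=atan2(-0.4631,0.2375)=-1.0969;  ψ=arccos(-0.5426)=2.1443;  θ2=γ+ψ≈1.0474
φ3=240.0° → target in arm frame (0.0946, 0.1042)
  A cos θ + B sin θ = C:  0.0054·cos θ + -0.4631·sin θ = -0.1534
  θ3 = atan2(B,A) + arccos(C/0.4631) = 0.3494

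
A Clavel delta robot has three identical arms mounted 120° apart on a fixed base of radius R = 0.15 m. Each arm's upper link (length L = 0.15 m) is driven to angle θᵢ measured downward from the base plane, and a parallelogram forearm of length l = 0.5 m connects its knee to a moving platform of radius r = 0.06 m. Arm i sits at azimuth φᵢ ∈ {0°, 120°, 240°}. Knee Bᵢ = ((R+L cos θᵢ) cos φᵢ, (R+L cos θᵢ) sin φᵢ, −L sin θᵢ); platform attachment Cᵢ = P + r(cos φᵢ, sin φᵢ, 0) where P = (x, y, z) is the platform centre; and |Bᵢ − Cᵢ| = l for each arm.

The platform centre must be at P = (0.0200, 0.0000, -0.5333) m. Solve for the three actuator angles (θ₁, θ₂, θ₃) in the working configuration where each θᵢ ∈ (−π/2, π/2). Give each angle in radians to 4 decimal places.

θ₁ = 0.5236, θ₂ = 0.6110, θ₃ = 0.6110

φ1=0.0° → target in arm frame (0.0200, 0.0000)
  e−x'=0.0700;  (l²−L²−(e−x')²−y'²−z²)/2L = -0.2060
  θ1 = atan2(B,A) + arccos(C/0.5379) = 0.5236
φ2=120.0° → target in arm frame (-0.0100, -0.0173)
  A cos θ + B sin θ = C:  0.1000·cos θ + -0.5333·sin θ = -0.2240
  θ2 = atan2(B,A) + arccos(C/0.5426) = 0.6110
rotate P by −φ3: (-0.0100, 0.0173, -0.5333)
  A=0.1000, B=-0.5333, C=(l²−L²−A²−y'²−z²)/(2L)=-0.2240
  γ=atan2(-0.5333,0.1000)=-1.3854;  ψ=arccos(-0.4129)=1.9964;  θ3=γ+ψ≈0.6110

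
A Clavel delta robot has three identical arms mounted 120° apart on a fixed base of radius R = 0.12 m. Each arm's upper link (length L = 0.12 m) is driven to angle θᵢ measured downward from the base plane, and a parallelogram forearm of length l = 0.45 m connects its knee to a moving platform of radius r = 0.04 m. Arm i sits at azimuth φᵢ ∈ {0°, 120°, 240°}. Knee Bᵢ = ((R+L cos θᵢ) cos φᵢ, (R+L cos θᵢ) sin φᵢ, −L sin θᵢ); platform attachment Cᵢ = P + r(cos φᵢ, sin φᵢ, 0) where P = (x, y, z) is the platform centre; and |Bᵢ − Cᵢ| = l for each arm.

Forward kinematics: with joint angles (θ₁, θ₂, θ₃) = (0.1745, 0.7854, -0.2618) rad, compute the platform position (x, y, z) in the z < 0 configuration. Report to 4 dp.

(0.0208, -0.1584, -0.4028)

φ1=0.0°: virtual centre (0.1982, 0.0000, -0.0208), radius l
centre 2 = (0.1649·cos120.0°, 0.1649·sin120.0°, -0.0849) = (-0.0824, 0.1428, -0.0849)
arm 3 at φ=240.0°: e+L cos θ3 = 0.1959;  centre 3 = (-0.0980, -0.1697, 0.0311)
subtract pairs → two planes through P
[-0.5612 0.2855 -0.1280]·P = -0.0053;  [-0.5923 -0.3393 0.1038]·P = -0.0004
det = 0.3595;  x = 0.0053+-0.0384z,  y = -0.0082+0.3729z
sphere 1 gives Az²+Bz+C=0 with A=1.1405, B=0.0504, C=-0.1648;  B²−4AC=0.7544;  roots -0.4028, 0.3587;  negative root z = -0.4028
x = 0.0208, y = -0.1584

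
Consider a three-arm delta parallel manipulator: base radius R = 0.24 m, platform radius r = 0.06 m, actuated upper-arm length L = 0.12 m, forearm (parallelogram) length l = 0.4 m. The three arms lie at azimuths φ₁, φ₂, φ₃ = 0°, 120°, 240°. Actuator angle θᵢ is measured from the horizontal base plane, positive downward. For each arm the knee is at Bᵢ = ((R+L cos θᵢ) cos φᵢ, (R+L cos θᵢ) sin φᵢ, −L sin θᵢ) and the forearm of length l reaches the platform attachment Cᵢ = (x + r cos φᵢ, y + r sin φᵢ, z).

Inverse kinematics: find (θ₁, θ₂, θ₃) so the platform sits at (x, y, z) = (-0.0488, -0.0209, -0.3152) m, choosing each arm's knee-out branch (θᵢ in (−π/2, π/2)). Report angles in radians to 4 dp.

rotate P by −φ1: (-0.0488, -0.0209, -0.3152)
  A cos θ + B sin θ = C:  0.2288·cos θ + -0.3152·sin θ = -0.0272
  θ1 = atan2(B,A) + arccos(C/0.3895) = 0.6979
arm 2 (φ=120.0°): x'=0.0063, y'=0.0527
  A cos θ + B sin θ = C:  0.1737·cos θ + -0.3152·sin θ = 0.0554
  √(A²+B²)=0.3599;  θ2 = -1.0671+1.4162 ≈ 0.3491
φ3=240.0° → target in arm frame (0.0425, -0.0318)
  e−x'=0.1375;  (l²−L²−(e−x')²−y'²−z²)/2L = 0.1097
  γ=atan2(-0.3152,0.1375)=-1.1595;  ψ=arccos(0.3190)=1.2461;  θ3=γ+ψ≈0.0866

θ₁ = 0.6979, θ₂ = 0.3491, θ₃ = 0.0866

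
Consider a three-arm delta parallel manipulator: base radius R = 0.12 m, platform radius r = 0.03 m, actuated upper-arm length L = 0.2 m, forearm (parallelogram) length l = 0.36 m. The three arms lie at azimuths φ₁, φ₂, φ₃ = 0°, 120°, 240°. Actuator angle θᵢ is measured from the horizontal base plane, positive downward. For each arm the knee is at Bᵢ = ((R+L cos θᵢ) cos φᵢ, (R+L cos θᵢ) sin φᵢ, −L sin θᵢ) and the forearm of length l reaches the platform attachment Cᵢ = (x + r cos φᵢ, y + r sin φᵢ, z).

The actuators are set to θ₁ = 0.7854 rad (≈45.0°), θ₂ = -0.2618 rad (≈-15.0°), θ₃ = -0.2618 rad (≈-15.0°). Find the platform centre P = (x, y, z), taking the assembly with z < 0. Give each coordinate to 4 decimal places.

S1 = (0.2314·cos0.0°, 0.2314·sin0.0°, -0.1414) = (0.2314, 0.0000, -0.1414)
S2 = (0.2832·cos120.0°, 0.2832·sin120.0°, 0.0518) = (-0.1416, 0.2452, 0.0518)
arm 3 at φ=240.0°: e+L cos θ3 = 0.2832;  S3 = (-0.1416, -0.2452, 0.0518)
eliminate P² terms by subtracting sphere 1 from 2 and 3
linear system: -0.7460x+0.4905y = 0.0093−0.3864z; -0.7460x+-0.4905y = 0.0093−0.3864z
det = 0.7318;  x = -0.0125+0.5179z,  y = 0.0000+0.0000z
into |P−S₁|² = l²: 1.2682z² + 0.0302z + -0.0501 = 0;  Δ = 0.2551;  z = -0.2110 or 0.1872 → z<0 root = -0.2110
x = -0.1218, y = 0.0000

(-0.1218, 0.0000, -0.2110)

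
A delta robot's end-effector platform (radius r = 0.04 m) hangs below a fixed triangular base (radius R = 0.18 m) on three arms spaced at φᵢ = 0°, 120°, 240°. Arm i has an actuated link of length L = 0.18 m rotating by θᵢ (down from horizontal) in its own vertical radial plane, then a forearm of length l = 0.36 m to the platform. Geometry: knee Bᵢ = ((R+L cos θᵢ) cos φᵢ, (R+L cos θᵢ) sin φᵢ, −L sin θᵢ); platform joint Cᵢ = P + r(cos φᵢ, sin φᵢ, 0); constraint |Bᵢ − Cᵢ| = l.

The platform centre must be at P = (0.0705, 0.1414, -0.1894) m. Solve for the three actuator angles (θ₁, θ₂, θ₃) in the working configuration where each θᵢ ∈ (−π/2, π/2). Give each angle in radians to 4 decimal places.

θ₁ = -0.1749, θ₂ = -0.3491, θ₃ = 1.2216

rotate P by −φ1: (0.0705, 0.1414, -0.1894)
  A=0.0695, B=-0.1894, C=(l²−L²−A²−y'²−z²)/(2L)=0.1014
  θ1 = atan2(B,A) + arccos(C/0.2017) = -0.1749
φ2=120.0° → target in arm frame (0.0872, -0.1318)
  A cos θ + B sin θ = C:  0.0528·cos θ + -0.1894·sin θ = 0.1144
  γ=atan2(-0.1894,0.0528)=-1.2990;  ψ=arccos(0.5818)=0.9499;  θ2=γ+ψ≈-0.3491
rotate P by −φ3: (-0.1577, -0.0096, -0.1894)
  A=0.2977, B=-0.1894, C=(l²−L²−A²−y'²−z²)/(2L)=-0.0761
  γ=atan2(-0.1894,0.2977)=-0.5666;  ψ=arccos(-0.2157)=1.7882;  θ3=γ+ψ≈1.2216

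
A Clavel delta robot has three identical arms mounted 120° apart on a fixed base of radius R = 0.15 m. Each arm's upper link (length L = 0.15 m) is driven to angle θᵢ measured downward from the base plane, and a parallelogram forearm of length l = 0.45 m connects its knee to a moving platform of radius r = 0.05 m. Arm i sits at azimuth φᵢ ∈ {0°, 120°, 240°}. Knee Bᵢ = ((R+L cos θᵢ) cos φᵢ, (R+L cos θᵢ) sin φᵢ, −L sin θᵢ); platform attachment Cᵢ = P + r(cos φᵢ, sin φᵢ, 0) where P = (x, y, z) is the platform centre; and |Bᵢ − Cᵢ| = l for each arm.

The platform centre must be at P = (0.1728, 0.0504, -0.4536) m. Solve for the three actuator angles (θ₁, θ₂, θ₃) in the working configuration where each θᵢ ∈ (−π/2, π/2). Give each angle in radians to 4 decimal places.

arm 1 (φ=0.0°): x'=0.1728, y'=0.0504
  A cos θ + B sin θ = C:  -0.0728·cos θ + -0.4536·sin θ = -0.1120
  √(A²+B²)=0.4594;  θ1 = -1.7299+1.8170 ≈ 0.0871
φ2=120.0° → target in arm frame (-0.0428, -0.1748)
  A cos θ + B sin θ = C:  0.1428·cos θ + -0.4536·sin θ = -0.2557
  θ2 = atan2(B,A) + arccos(C/0.4755) = 0.8726
rotate P by −φ3: (-0.1300, 0.1244, -0.4536)
  A cos θ + B sin θ = C:  0.2300·cos θ + -0.4536·sin θ = -0.3139
  γ=atan2(-0.4536,0.2300)=-1.1014;  ψ=arccos(-0.6171)=2.2359;  θ3=γ+ψ≈1.1345

θ₁ = 0.0871, θ₂ = 0.8726, θ₃ = 1.1345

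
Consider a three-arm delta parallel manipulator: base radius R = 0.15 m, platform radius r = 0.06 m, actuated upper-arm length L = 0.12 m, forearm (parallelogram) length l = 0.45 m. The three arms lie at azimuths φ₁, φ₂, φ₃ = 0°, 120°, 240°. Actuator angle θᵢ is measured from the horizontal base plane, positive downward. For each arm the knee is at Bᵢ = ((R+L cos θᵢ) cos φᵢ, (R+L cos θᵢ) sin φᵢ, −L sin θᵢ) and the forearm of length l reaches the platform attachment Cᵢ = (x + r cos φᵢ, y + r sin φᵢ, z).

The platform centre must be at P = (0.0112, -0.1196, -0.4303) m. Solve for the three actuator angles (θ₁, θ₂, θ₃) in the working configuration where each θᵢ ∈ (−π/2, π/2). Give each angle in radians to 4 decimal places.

arm 1 (φ=0.0°): x'=0.0112, y'=-0.1196
  e−x'=0.0788;  (l²−L²−(e−x')²−y'²−z²)/2L = -0.0732
  √(A²+B²)=0.4375;  θ1 = -1.3897+1.7390 ≈ 0.3493
φ2=120.0° → target in arm frame (-0.1092, 0.0501)
  A cos θ + B sin θ = C:  0.1992·cos θ + -0.4303·sin θ = -0.1635
  θ2 = atan2(B,A) + arccos(C/0.4742) = 0.7856
φ3=240.0° → target in arm frame (0.0980, 0.0695)
  A=-0.0080, B=-0.4303, C=(l²−L²−A²−y'²−z²)/(2L)=-0.0081
  √(A²+B²)=0.4304;  θ3 = -1.5893+1.5897 ≈ 0.0004

θ₁ = 0.3493, θ₂ = 0.7856, θ₃ = 0.0004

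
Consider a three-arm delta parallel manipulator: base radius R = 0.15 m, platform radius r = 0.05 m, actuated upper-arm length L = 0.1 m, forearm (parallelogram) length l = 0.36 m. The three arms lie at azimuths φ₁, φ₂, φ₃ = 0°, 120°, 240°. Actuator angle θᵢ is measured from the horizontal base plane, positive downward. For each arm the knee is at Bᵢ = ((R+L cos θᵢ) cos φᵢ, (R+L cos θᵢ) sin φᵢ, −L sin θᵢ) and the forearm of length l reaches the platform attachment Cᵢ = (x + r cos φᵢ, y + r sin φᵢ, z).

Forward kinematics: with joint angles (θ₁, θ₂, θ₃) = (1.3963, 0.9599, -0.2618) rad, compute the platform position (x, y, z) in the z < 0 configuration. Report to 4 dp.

centre 1 = (0.1174·cos0.0°, 0.1174·sin0.0°, -0.0985) = (0.1174, 0.0000, -0.0985)
arm 2 at φ=120.0°: e+L cos θ2 = 0.1574;  centre 2 = (-0.0787, 0.1363, -0.0819)
φ3=240.0°: virtual centre (-0.0983, -0.1703, 0.0259), radius l
eliminate P² terms by subtracting sphere 1 from 2 and 3
linear system: -0.3921x+0.2726y = 0.0080−0.0331z; -0.4313x+-0.3405y = 0.0158−0.2487z
det = 0.2511;  x = -0.0281+0.3150z,  y = -0.0110+0.3315z
sphere 1 gives Az²+Bz+C=0 with A=1.2091, B=0.0981, C=-0.0986;  B²−4AC=0.4867;  roots -0.3290, 0.2479;  negative root z = -0.3290
x = -0.1317, y = -0.1201

(-0.1317, -0.1201, -0.3290)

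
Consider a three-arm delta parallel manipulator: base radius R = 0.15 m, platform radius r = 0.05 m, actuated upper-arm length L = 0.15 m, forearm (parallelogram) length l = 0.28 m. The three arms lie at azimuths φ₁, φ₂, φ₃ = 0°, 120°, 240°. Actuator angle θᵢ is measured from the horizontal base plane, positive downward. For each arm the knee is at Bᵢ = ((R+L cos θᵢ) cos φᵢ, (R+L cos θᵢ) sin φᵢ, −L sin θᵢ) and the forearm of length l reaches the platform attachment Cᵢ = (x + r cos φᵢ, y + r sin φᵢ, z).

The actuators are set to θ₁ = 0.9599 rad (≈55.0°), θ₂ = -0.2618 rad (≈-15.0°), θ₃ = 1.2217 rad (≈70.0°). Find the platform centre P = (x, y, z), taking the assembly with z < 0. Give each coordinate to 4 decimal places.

φ1=0.0°: virtual centre (0.1860, 0.0000, -0.1229), radius l
φ2=120.0°: virtual centre (-0.1224, 0.2121, 0.0388), radius l
φ3=240.0°: virtual centre (-0.0757, -0.1310, -0.1410), radius l
|O₂|²−|O₁|² = 0.0118;  |O₃|²−|O₁|² = -0.0069
linear system: -0.6170x+0.4242y = 0.0118−0.3234z; -0.5234x+-0.2621y = -0.0069−-0.0362z
det = 0.3837;  x = -0.0004+0.1809z,  y = 0.0272+-0.4993z
sphere 1 gives Az²+Bz+C=0 with A=1.2820, B=0.1511, C=-0.0278;  B²−4AC=0.1655;  roots -0.2176, 0.0997;  negative root z = -0.2176
x = -0.0397, y = 0.1359

(-0.0397, 0.1359, -0.2176)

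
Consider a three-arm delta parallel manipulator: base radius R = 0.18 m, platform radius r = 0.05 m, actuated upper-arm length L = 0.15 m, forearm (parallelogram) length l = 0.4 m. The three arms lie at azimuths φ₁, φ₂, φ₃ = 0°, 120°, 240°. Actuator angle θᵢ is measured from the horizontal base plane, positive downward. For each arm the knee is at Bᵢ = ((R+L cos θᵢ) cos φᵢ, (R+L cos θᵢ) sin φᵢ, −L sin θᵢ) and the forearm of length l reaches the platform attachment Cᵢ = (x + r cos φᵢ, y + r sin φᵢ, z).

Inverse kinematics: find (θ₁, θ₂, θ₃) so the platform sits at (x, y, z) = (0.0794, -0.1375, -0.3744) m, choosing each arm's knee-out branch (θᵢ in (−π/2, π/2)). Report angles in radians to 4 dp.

θ₁ = 0.3490, θ₂ = 1.3090, θ₃ = 0.3491

arm 1 (φ=0.0°): x'=0.0794, y'=-0.1375
  A=0.0506, B=-0.3744, C=(l²−L²−A²−y'²−z²)/(2L)=-0.0805
  √(A²+B²)=0.3778;  θ1 = -1.4365+1.7854 ≈ 0.3490
φ2=120.0° → target in arm frame (-0.1588, 0.0000)
  A cos θ + B sin θ = C:  0.2888·cos θ + -0.3744·sin θ = -0.2869
  γ=atan2(-0.3744,0.2888)=-0.9138;  ψ=arccos(-0.6068)=2.2228;  θ2=γ+ψ≈1.3090
arm 3 (φ=240.0°): x'=0.0794, y'=0.1375
  A cos θ + B sin θ = C:  0.0506·cos θ + -0.3744·sin θ = -0.0805
  γ=atan2(-0.3744,0.0506)=-1.4364;  ψ=arccos(-0.2131)=1.7855;  θ3=γ+ψ≈0.3491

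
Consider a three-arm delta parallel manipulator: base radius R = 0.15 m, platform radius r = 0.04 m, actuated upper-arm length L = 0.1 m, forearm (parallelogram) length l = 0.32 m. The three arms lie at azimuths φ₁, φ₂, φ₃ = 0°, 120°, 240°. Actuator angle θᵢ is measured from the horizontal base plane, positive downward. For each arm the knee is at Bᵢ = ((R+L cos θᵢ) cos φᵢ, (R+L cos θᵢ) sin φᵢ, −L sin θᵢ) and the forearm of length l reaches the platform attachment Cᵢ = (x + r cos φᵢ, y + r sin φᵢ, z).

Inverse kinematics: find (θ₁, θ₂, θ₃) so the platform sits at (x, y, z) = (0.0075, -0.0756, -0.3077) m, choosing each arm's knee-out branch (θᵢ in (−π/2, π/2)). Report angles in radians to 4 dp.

arm 1 (φ=0.0°): x'=0.0075, y'=-0.0756
  A=0.1025, B=-0.3077, C=(l²−L²−A²−y'²−z²)/(2L)=-0.0925
  γ=atan2(-0.3077,0.1025)=-1.2492;  ψ=arccos(-0.2852)=1.8600;  θ1=γ+ψ≈0.6108
φ2=120.0° → target in arm frame (-0.0692, 0.0313)
  e−x'=0.1792;  (l²−L²−(e−x')²−y'²−z²)/2L = -0.1769
  θ2 = atan2(B,A) + arccos(C/0.3561) = 1.0473
φ3=240.0° → target in arm frame (0.0617, 0.0443)
  A cos θ + B sin θ = C:  0.0483·cos θ + -0.3077·sin θ = -0.0329
  √(A²+B²)=0.3115;  θ3 = -1.4152+1.6765 ≈ 0.2613

θ₁ = 0.6108, θ₂ = 1.0473, θ₃ = 0.2613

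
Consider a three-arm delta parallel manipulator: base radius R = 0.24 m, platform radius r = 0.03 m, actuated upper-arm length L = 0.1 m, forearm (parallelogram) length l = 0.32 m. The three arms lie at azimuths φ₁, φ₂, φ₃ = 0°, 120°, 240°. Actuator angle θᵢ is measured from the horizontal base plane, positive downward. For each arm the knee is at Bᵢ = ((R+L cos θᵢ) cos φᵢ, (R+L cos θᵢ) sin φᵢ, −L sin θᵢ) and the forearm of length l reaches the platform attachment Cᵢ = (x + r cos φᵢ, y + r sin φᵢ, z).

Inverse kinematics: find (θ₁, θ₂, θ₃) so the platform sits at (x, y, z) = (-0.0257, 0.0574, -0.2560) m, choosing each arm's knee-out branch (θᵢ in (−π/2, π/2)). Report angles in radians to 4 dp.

arm 1 (φ=0.0°): x'=-0.0257, y'=0.0574
  A cos θ + B sin θ = C:  0.2357·cos θ + -0.2560·sin θ = -0.1599
  √(A²+B²)=0.3480;  θ1 = -0.8267+2.0483 ≈ 1.2217
arm 2 (φ=120.0°): x'=0.0626, y'=-0.0064
  e−x'=0.1474;  (l²−L²−(e−x')²−y'²−z²)/2L = 0.0254
  θ2 = atan2(B,A) + arccos(C/0.2954) = 0.4364
φ3=240.0° → target in arm frame (-0.0369, -0.0510)
  e−x'=0.2469;  (l²−L²−(e−x')²−y'²−z²)/2L = -0.1834
  θ3 = atan2(B,A) + arccos(C/0.3556) = 1.3089

θ₁ = 1.2217, θ₂ = 0.4364, θ₃ = 1.3089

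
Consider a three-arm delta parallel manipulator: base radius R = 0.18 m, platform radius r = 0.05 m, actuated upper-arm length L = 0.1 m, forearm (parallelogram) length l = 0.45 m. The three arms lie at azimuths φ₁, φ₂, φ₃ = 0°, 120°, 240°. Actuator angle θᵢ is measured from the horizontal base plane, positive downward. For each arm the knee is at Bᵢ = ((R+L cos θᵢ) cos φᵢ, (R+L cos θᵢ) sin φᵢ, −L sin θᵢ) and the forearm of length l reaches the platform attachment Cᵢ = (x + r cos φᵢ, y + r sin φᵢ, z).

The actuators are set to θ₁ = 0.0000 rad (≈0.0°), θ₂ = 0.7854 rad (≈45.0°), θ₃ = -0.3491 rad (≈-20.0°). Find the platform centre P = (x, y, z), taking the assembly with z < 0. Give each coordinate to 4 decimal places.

(0.0313, -0.1193, -0.3858)

φ1=0.0°: virtual centre (0.2300, 0.0000, 0.0000), radius l
arm 2 at φ=120.0°: (R−r)+L cos θ2 = 0.2007;  O2 = (-0.1004, 0.1738, -0.0707)
O3 = (0.2240·cos240.0°, 0.2240·sin240.0°, 0.0342) = (-0.1120, -0.1940, 0.0342)
eliminate P² terms by subtracting sphere 1 from 2 and 3
linear system: -0.6607x+0.3476y = -0.0076−-0.1414z; -0.6840x+-0.3879y = -0.0016−0.0684z
det = 0.4941;  x = 0.0071+-0.0629z,  y = -0.0084+0.2873z
into |P−O₁|² = l²: 1.0865z² + 0.0232z + -0.1527 = 0;  Δ = 0.6643;  z = -0.3858 or 0.3644 → z<0 root = -0.3858
x = 0.0313, y = -0.1193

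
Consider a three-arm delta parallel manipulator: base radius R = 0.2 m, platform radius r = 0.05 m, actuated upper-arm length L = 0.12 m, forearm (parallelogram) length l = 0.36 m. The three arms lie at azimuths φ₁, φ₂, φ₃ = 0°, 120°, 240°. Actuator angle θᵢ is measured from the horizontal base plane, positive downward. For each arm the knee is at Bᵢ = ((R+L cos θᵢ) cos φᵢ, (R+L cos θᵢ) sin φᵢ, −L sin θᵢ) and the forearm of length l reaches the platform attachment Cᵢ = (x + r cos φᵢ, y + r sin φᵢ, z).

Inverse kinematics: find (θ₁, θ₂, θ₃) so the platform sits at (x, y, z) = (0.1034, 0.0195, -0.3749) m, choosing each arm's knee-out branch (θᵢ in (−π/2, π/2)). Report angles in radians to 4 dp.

θ₁ = 0.4365, θ₂ = 1.2215, θ₃ = 1.3962

φ1=0.0° → target in arm frame (0.1034, 0.0195)
  e−x'=0.0466;  (l²−L²−(e−x')²−y'²−z²)/2L = -0.1163
  γ=atan2(-0.3749,0.0466)=-1.4471;  ψ=arccos(-0.3077)=1.8836;  θ1=γ+ψ≈0.4365
arm 2 (φ=120.0°): x'=-0.0348, y'=-0.0993
  A cos θ + B sin θ = C:  0.1848·cos θ + -0.3749·sin θ = -0.2890
  θ2 = atan2(B,A) + arccos(C/0.4180) = 1.2215
φ3=240.0° → target in arm frame (-0.0686, 0.0798)
  A cos θ + B sin θ = C:  0.2186·cos θ + -0.3749·sin θ = -0.3312
  θ3 = atan2(B,A) + arccos(C/0.4340) = 1.3962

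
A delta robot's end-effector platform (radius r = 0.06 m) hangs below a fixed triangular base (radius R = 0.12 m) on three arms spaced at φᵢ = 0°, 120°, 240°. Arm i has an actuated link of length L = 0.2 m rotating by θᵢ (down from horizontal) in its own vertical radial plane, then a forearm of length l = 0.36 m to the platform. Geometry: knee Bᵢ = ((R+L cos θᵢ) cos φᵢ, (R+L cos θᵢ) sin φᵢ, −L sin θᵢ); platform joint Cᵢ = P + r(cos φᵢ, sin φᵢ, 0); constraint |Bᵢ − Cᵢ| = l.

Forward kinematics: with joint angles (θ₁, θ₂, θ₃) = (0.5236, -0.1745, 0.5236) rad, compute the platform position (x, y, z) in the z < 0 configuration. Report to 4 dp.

(-0.0549, 0.0951, -0.2938)

arm 1 at φ=0.0°: (R−r)+L cos θ1 = 0.2332;  centre 1 = (0.2332, 0.0000, -0.1000)
φ2=120.0°: virtual centre (-0.1285, 0.2225, 0.0347), radius l
centre 3 = (0.2332·cos240.0°, 0.2332·sin240.0°, -0.1000) = (-0.1166, -0.2020, -0.1000)
subtract pairs → two planes through P
[-0.7234 0.4451 0.2694]·P = 0.0029;  [-0.6996 -0.4039 0.0000]·P = 0.0000
Cramer: x(z) = -0.0019+0.1803z;  y(z) = 0.0033-0.3123z
into |P−centre ₁|² = l²: 1.1301z² + 0.1131z + -0.0643 = 0;  Δ = 0.3035;  z = -0.2938 or 0.1937 → z<0 root = -0.2938
x = -0.0549, y = 0.0951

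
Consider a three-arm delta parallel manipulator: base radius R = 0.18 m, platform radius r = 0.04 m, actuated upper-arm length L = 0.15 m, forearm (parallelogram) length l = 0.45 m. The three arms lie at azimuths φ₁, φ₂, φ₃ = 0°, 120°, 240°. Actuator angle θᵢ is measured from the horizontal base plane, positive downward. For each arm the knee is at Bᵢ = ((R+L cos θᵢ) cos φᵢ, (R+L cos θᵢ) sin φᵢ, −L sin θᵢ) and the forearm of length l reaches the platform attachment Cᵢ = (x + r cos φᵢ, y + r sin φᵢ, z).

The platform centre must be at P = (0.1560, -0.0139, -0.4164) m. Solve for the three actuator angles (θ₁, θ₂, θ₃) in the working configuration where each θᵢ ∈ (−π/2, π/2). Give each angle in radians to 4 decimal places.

θ₁ = -0.0877, θ₂ = 0.9598, θ₃ = 0.8727

rotate P by −φ1: (0.1560, -0.0139, -0.4164)
  e−x'=-0.0160;  (l²−L²−(e−x')²−y'²−z²)/2L = 0.0205
  γ=atan2(-0.4164,-0.0160)=-1.6092;  ψ=arccos(0.0493)=1.5215;  θ1=γ+ψ≈-0.0877
φ2=120.0° → target in arm frame (-0.0900, -0.1281)
  e−x'=0.2300;  (l²−L²−(e−x')²−y'²−z²)/2L = -0.2091
  γ=atan2(-0.4164,0.2300)=-1.0661;  ψ=arccos(-0.4395)=2.0259;  θ2=γ+ψ≈0.9598
arm 3 (φ=240.0°): x'=-0.0660, y'=0.1420
  e−x'=0.2060;  (l²−L²−(e−x')²−y'²−z²)/2L = -0.1866
  γ=atan2(-0.4164,0.2060)=-1.1115;  ψ=arccos(-0.4017)=1.9842;  θ3=γ+ψ≈0.8727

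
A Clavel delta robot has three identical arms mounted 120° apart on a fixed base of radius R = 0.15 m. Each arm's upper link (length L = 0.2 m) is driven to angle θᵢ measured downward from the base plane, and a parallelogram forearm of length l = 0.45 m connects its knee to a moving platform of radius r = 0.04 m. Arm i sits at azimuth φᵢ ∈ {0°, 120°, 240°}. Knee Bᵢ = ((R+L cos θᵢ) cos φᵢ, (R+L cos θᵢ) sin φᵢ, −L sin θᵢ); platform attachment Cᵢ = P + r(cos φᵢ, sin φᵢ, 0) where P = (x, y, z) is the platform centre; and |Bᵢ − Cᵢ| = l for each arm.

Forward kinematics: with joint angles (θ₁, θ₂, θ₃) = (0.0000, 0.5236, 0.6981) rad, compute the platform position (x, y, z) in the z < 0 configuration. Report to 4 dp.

φ1=0.0°: virtual centre (0.3100, 0.0000, 0.0000), radius l
centre 2 = (0.2832·cos120.0°, 0.2832·sin120.0°, -0.1000) = (-0.1416, 0.2453, -0.1000)
arm 3 at φ=240.0°: (R−r)+L cos θ3 = 0.2632;  centre 3 = (-0.1316, -0.2279, -0.1286)
subtract pairs → two planes through P
linear system: -0.9032x+0.4905y = -0.0059−-0.2000z; -0.8832x+-0.4559y = -0.0103−-0.2571z
det = 0.8450;  x = 0.0092+-0.2572z,  y = 0.0048+-0.0658z
into |P−centre ₁|² = l²: 1.0705z² + 0.1541z + -0.1120 = 0;  Δ = 0.5032;  z = -0.4033 or 0.2594 → z<0 root = -0.4033
x = 0.1129, y = 0.0314

(0.1129, 0.0314, -0.4033)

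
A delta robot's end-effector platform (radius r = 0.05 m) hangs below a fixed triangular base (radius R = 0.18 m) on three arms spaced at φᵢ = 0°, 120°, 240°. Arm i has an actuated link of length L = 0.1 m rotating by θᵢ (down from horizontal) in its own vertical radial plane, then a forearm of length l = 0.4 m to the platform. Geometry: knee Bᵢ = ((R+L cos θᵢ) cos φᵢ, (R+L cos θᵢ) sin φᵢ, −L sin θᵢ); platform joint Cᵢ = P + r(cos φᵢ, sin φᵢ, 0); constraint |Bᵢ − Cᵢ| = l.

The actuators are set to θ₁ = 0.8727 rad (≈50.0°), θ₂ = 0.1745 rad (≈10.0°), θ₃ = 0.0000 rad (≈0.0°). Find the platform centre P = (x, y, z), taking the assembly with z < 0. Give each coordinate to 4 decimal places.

(-0.0927, -0.0158, -0.3548)

φ1=0.0°: virtual centre (0.1943, 0.0000, -0.0766), radius l
S2 = (0.2285·cos120.0°, 0.2285·sin120.0°, -0.0174) = (-0.1142, 0.1979, -0.0174)
φ3=240.0°: virtual centre (-0.1150, -0.1992, 0.0000), radius l
subtract pairs → two planes through P
[-0.6170 0.3957 0.1185]·P = 0.0089;  [-0.6186 -0.3984 0.1532]·P = 0.0093
Cramer: x(z) = -0.0147+0.2198z;  y(z) = -0.0005+0.0433z
quadratic in z: (1.0502)z²+(0.0613)z+(-0.1105)=0, √Δ=0.6839 → z ∈ {-0.3548, 0.2964}; z = -0.3548 (taking z<0)
x = -0.0927, y = -0.0158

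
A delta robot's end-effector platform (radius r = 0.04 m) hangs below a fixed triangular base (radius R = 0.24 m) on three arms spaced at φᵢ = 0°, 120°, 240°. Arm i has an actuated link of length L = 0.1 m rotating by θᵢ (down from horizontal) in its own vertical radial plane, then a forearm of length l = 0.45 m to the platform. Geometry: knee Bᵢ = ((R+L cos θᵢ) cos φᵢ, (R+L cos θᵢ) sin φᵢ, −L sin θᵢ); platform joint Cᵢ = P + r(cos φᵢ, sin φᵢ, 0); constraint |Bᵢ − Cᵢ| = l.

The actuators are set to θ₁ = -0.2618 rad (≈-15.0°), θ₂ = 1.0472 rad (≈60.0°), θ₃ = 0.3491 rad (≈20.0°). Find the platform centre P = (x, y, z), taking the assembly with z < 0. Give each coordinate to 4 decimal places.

φ1=0.0°: virtual centre (0.2966, 0.0000, 0.0259), radius l
centre 2 = (0.2500·cos120.0°, 0.2500·sin120.0°, -0.0866) = (-0.1250, 0.2165, -0.0866)
centre 3 = (0.2940·cos240.0°, 0.2940·sin240.0°, -0.0342) = (-0.1470, -0.2546, -0.0342)
eliminate P² terms by subtracting sphere 1 from 2 and 3
linear system: -0.8432x+0.4330y = -0.0186−-0.2250z; -0.8872x+-0.5092y = -0.0010−-0.1202z
det = 0.8135;  x = 0.0122+-0.2048z,  y = -0.0192+0.1208z
quadratic in z: (1.0565)z²+(0.0601)z+(-0.1206)=0, √Δ=0.7164 → z ∈ {-0.3675, 0.3106}; z = -0.3675 (taking z<0)
x = 0.0875, y = -0.0636

(0.0875, -0.0636, -0.3675)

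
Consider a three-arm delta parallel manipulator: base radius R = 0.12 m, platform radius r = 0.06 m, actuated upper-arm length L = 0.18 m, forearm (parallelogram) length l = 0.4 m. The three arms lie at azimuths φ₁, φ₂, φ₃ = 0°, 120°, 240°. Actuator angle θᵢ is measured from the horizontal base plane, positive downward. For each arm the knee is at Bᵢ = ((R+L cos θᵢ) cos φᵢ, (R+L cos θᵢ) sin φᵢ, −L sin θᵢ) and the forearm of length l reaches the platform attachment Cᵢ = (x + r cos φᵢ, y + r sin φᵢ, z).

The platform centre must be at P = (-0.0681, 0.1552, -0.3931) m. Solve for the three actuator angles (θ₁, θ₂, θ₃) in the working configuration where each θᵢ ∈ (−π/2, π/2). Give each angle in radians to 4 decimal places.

φ1=0.0° → target in arm frame (-0.0681, 0.1552)
  A=0.1281, B=-0.3931, C=(l²−L²−A²−y'²−z²)/(2L)=-0.1873
  γ=atan2(-0.3931,0.1281)=-1.2558;  ψ=arccos(-0.4530)=2.0409;  θ1=γ+ψ≈0.7851
φ2=120.0° → target in arm frame (0.1685, -0.0186)
  A cos θ + B sin θ = C:  -0.1085·cos θ + -0.3931·sin θ = -0.1084
  √(A²+B²)=0.4078;  θ2 = -1.8400+1.8400 ≈ -0.0001
φ3=240.0° → target in arm frame (-0.1004, -0.1366)
  A cos θ + B sin θ = C:  0.1604·cos θ + -0.3931·sin θ = -0.1980
  √(A²+B²)=0.4245;  θ3 = -1.1835+2.0561 ≈ 0.8726

θ₁ = 0.7851, θ₂ = -0.0001, θ₃ = 0.8726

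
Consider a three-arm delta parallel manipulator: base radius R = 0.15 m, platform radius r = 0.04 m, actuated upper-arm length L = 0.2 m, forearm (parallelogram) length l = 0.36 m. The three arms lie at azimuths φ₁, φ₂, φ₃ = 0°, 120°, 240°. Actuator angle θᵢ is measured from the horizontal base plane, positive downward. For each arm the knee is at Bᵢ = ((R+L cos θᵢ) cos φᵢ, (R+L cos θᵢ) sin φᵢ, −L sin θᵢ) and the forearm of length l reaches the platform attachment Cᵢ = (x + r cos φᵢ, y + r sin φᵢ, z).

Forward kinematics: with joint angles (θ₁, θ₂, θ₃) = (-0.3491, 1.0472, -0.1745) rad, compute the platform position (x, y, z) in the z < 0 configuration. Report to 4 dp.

φ1=0.0°: virtual centre (0.2979, 0.0000, 0.0684), radius l
arm 2 at φ=120.0°: e+L cos θ2 = 0.2100;  centre 2 = (-0.1050, 0.1819, -0.1732)
φ3=240.0°: virtual centre (-0.1535, -0.2658, 0.0347), radius l
|centre ₂|²−|centre ₁|² = -0.0193;  |centre ₃|²−|centre ₁|² = 0.0020
plane₁₂: -0.8059x+0.3637y+-0.4832z = -0.0193
det = 0.7569;  x = 0.0126+-0.3718z,  y = -0.0252+0.5047z
sphere 1 gives Az²+Bz+C=0 with A=1.3930, B=0.0499, C=-0.0429;  B²−4AC=0.2415;  roots -0.1943, 0.1585;  negative root z = -0.1943
x = 0.0849, y = -0.1233

(0.0849, -0.1233, -0.1943)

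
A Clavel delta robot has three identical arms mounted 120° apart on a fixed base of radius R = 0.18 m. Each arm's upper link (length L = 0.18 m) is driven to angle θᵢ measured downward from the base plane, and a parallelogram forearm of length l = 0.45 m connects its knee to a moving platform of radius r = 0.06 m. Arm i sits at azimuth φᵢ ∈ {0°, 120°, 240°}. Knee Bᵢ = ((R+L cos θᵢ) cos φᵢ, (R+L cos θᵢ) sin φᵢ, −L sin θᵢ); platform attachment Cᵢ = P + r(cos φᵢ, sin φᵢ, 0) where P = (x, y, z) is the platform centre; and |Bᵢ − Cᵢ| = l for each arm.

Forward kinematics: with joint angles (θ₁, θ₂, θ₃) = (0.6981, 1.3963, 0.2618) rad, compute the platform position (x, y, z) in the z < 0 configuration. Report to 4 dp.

(0.0412, -0.2054, -0.4524)

arm 1 at φ=0.0°: ρ1 = 0.2579;  O1 = (0.2579, 0.0000, -0.1157)
arm 2 at φ=120.0°: ρ2 = 0.1513;  O2 = (-0.0756, 0.1310, -0.1773)
φ3=240.0°: virtual centre (-0.1469, -0.2545, -0.0466), radius l
|O₂|²−|O₁|² = -0.0256;  |O₃|²−|O₁|² = 0.0086
[-0.6670 0.2620 -0.1231]·P = -0.0256;  [-0.8096 -0.5090 0.1382]·P = 0.0086
Cramer: x(z) = 0.0195-0.0480z;  y(z) = -0.0480+0.3479z
quadratic in z: (1.1233)z²+(0.2209)z+(-0.1300)=0, √Δ=0.7955 → z ∈ {-0.4524, 0.2558}; z = -0.4524 (taking z<0)
x = 0.0412, y = -0.2054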